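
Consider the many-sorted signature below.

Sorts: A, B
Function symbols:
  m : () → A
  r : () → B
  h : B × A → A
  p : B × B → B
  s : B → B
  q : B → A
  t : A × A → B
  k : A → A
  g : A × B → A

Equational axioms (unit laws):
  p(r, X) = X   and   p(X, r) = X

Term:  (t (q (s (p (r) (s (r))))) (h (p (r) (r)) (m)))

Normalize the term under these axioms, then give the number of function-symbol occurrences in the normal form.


size = 8

1. (t (q (s (p (r) (s (r))))) (h (p (r) (r)) (m)))  →  (t (q (s (s (r)))) (h (p (r) (r)) (m)))
2. (t (q (s (s (r)))) (h (p (r) (r)) (m)))  →  (t (q (s (s (r)))) (h (r) (m)))
normal form: (t (q (s (s (r)))) (h (r) (m)))


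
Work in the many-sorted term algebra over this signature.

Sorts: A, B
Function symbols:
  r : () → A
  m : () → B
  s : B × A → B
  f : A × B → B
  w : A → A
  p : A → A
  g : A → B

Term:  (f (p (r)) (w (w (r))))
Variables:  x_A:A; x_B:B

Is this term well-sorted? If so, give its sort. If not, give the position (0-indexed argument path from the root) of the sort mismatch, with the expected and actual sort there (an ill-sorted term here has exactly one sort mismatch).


    (r) : A
  (p (r)) : A
      (r) : A
    (w (r)) : A
  (w (w (r))) : A
(f (p (r)) (w (w (r)))) : ✗ arg 1 at [1] has sort A, expected B

ill-sorted at position [1]: expected B, got A


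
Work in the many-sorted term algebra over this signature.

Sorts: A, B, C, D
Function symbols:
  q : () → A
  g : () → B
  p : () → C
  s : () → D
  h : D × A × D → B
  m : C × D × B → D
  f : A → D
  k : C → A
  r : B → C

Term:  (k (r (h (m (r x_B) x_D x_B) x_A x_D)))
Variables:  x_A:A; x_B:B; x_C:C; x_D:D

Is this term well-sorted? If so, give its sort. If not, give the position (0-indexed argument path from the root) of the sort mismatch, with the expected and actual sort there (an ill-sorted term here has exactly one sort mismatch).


          x_B : B
        (r x_B) : C
        x_D : D
        x_B : B
      (m (r x_B) x_D x_B) : D
      x_A : A
      x_D : D
    (h (m (r x_B) x_D x_B) x_A x_D) : B
  (r (h (m (r x_B) x_D x_B) x_A x_D)) : C
(k (r (h (m (r x_B) x_D x_B) x_A x_D))) : A

well-sorted; sort = A


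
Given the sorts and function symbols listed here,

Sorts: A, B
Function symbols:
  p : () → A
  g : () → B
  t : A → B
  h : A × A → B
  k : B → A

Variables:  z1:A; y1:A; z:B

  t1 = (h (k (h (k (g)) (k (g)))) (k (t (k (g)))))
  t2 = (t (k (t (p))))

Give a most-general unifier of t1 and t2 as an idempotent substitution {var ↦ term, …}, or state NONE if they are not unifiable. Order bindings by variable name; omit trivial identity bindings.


head clash or occurs-check failure — not unifiable

NONE (not unifiable)


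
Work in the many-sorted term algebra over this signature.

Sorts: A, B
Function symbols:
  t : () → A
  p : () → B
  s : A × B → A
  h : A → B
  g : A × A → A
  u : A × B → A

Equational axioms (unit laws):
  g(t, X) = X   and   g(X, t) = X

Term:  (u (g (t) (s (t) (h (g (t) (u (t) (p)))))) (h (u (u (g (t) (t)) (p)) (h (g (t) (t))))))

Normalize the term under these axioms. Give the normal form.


1. (u (g (t) (s (t) (h (g (t) (u (t) (p)))))) (h (u (u (g (t) (t)) (p)) (h (g (t) (t))))))  →  (u (s (t) (h (g (t) (u (t) (p))))) (h (u (u (g (t) (t)) (p)) (h (g (t) (t))))))
2. (u (s (t) (h (g (t) (u (t) (p))))) (h (u (u (g (t) (t)) (p)) (h (g (t) (t))))))  →  (u (s (t) (h (u (t) (p)))) (h (u (u (g (t) (t)) (p)) (h (g (t) (t))))))
3. (u (s (t) (h (u (t) (p)))) (h (u (u (g (t) (t)) (p)) (h (g (t) (t))))))  →  (u (s (t) (h (u (t) (p)))) (h (u (u (t) (p)) (h (g (t) (t))))))
4. (u (s (t) (h (u (t) (p)))) (h (u (u (t) (p)) (h (g (t) (t))))))  →  (u (s (t) (h (u (t) (p)))) (h (u (u (t) (p)) (h (t)))))

normal form = (u (s (t) (h (u (t) (p)))) (h (u (u (t) (p)) (h (t)))))


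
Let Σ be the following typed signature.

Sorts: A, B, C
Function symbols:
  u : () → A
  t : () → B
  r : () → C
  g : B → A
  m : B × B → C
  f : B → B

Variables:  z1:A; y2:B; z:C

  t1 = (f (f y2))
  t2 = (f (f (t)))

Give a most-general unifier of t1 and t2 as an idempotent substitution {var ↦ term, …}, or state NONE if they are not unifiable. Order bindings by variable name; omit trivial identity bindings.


{y2 ↦ (t)}


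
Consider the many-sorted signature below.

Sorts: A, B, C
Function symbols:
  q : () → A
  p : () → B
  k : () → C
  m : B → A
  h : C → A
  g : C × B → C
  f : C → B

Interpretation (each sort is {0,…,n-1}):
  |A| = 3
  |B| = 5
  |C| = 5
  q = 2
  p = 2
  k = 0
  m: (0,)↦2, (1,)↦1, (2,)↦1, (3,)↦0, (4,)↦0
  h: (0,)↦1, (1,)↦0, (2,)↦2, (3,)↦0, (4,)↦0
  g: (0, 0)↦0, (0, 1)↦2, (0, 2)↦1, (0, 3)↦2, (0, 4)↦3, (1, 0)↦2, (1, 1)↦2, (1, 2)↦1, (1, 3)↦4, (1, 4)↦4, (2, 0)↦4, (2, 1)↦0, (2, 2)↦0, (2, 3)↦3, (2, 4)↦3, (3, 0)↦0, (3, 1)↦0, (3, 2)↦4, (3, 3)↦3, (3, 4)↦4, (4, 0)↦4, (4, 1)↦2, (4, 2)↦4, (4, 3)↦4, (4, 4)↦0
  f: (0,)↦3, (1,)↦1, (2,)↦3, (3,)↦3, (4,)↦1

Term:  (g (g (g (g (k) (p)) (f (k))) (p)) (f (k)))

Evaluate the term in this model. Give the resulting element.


value = 4

  k = 0
  p = 2
  (g (k) (p)) = g(0, 2) = 1
  k = 0
  (f (k)) = f(0,) = 3
  (g (g (k) (p)) (f (k))) = g(1, 3) = 4
  p = 2
  (g (g (g (k) (p)) (f (k))) (p)) = g(4, 2) = 4
  k = 0
  (f (k)) = f(0,) = 3
  (g (g (g (g (k) (p)) (f (k))) (p)) (f (k))) = g(4, 3) = 4


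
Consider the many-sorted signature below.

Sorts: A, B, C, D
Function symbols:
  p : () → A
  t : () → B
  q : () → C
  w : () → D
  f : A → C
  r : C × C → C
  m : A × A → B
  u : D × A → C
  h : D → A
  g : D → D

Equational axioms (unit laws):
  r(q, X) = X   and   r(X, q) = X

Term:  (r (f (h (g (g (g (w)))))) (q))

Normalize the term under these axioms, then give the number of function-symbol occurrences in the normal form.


1. (r (f (h (g (g (g (w)))))) (q))  →  (f (h (g (g (g (w))))))
normal form: (f (h (g (g (g (w))))))

size = 6


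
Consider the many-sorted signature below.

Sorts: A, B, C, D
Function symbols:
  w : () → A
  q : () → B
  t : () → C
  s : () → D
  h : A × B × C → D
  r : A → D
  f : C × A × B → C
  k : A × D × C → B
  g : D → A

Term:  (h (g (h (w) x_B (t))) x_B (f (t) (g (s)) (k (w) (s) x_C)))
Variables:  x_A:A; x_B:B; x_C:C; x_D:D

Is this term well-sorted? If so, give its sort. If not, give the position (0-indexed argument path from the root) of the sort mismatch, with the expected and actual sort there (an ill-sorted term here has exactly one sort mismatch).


      (w) : A
      x_B : B
      (t) : C
    (h (w) x_B (t)) : D
  (g (h (w) x_B (t))) : A
  x_B : B
    (t) : C
      (s) : D
    (g (s)) : A
      (w) : A
      (s) : D
      x_C : C
    (k (w) (s) x_C) : B
  (f (t) (g (s)) (k (w) (s) x_C)) : C
(h (g (h (w) x_B (t))) x_B (f (t) (g (s)) (k (w) (s) x_C))) : D

well-sorted; sort = D


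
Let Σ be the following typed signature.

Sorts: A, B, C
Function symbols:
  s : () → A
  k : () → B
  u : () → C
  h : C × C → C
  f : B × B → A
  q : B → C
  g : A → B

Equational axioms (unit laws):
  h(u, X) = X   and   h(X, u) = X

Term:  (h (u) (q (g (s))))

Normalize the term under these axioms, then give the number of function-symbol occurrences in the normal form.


1. (h (u) (q (g (s))))  →  (q (g (s)))
normal form: (q (g (s)))

size = 3


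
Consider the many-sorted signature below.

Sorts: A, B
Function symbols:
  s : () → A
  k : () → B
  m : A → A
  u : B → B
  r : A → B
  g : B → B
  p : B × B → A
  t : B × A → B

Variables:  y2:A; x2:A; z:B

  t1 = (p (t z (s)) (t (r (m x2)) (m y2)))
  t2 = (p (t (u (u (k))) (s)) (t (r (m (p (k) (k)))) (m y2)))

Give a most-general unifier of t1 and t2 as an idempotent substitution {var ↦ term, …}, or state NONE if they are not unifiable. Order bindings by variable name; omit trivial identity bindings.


{x2 ↦ (p (k) (k)), z ↦ (u (u (k)))}


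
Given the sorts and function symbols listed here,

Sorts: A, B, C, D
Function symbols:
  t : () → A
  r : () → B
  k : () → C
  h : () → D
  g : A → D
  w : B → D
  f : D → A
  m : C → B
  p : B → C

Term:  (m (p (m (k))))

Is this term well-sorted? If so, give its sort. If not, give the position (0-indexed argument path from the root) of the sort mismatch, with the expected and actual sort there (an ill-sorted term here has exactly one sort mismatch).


well-sorted; sort = B

      (k) : C
    (m (k)) : B
  (p (m (k))) : C
(m (p (m (k)))) : B


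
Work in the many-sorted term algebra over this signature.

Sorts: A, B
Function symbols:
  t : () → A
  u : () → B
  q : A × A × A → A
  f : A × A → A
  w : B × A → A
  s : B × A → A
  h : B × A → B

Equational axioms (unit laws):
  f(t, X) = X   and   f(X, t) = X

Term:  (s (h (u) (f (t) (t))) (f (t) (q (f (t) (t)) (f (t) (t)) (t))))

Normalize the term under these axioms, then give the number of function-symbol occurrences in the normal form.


1. (s (h (u) (f (t) (t))) (f (t) (q (f (t) (t)) (f (t) (t)) (t))))  →  (s (h (u) (t)) (f (t) (q (f (t) (t)) (f (t) (t)) (t))))
2. (s (h (u) (t)) (f (t) (q (f (t) (t)) (f (t) (t)) (t))))  →  (s (h (u) (t)) (q (f (t) (t)) (f (t) (t)) (t)))
3. (s (h (u) (t)) (q (f (t) (t)) (f (t) (t)) (t)))  →  (s (h (u) (t)) (q (t) (f (t) (t)) (t)))
4. (s (h (u) (t)) (q (t) (f (t) (t)) (t)))  →  (s (h (u) (t)) (q (t) (t) (t)))
normal form: (s (h (u) (t)) (q (t) (t) (t)))

size = 8


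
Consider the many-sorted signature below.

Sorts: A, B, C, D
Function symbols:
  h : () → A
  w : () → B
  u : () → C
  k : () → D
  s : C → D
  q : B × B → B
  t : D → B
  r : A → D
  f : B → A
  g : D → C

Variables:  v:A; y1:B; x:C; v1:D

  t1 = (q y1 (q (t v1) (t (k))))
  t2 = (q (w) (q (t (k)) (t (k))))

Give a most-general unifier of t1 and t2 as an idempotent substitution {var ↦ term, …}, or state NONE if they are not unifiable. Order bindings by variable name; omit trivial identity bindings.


{v1 ↦ (k), y1 ↦ (w)}


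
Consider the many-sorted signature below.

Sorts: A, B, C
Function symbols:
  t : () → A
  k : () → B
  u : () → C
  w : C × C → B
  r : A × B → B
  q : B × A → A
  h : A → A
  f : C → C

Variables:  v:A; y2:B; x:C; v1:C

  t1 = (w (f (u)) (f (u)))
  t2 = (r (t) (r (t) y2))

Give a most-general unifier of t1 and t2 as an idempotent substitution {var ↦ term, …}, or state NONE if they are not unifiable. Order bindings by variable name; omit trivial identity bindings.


NONE (not unifiable)

head clash or occurs-check failure — not unifiable


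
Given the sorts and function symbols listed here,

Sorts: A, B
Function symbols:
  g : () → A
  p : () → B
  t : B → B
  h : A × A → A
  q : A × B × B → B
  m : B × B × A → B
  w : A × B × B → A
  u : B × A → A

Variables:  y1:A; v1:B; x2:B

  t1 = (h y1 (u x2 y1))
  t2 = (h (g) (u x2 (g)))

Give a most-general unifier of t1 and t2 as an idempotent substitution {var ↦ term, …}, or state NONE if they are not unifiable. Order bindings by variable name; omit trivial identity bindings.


{y1 ↦ (g)}


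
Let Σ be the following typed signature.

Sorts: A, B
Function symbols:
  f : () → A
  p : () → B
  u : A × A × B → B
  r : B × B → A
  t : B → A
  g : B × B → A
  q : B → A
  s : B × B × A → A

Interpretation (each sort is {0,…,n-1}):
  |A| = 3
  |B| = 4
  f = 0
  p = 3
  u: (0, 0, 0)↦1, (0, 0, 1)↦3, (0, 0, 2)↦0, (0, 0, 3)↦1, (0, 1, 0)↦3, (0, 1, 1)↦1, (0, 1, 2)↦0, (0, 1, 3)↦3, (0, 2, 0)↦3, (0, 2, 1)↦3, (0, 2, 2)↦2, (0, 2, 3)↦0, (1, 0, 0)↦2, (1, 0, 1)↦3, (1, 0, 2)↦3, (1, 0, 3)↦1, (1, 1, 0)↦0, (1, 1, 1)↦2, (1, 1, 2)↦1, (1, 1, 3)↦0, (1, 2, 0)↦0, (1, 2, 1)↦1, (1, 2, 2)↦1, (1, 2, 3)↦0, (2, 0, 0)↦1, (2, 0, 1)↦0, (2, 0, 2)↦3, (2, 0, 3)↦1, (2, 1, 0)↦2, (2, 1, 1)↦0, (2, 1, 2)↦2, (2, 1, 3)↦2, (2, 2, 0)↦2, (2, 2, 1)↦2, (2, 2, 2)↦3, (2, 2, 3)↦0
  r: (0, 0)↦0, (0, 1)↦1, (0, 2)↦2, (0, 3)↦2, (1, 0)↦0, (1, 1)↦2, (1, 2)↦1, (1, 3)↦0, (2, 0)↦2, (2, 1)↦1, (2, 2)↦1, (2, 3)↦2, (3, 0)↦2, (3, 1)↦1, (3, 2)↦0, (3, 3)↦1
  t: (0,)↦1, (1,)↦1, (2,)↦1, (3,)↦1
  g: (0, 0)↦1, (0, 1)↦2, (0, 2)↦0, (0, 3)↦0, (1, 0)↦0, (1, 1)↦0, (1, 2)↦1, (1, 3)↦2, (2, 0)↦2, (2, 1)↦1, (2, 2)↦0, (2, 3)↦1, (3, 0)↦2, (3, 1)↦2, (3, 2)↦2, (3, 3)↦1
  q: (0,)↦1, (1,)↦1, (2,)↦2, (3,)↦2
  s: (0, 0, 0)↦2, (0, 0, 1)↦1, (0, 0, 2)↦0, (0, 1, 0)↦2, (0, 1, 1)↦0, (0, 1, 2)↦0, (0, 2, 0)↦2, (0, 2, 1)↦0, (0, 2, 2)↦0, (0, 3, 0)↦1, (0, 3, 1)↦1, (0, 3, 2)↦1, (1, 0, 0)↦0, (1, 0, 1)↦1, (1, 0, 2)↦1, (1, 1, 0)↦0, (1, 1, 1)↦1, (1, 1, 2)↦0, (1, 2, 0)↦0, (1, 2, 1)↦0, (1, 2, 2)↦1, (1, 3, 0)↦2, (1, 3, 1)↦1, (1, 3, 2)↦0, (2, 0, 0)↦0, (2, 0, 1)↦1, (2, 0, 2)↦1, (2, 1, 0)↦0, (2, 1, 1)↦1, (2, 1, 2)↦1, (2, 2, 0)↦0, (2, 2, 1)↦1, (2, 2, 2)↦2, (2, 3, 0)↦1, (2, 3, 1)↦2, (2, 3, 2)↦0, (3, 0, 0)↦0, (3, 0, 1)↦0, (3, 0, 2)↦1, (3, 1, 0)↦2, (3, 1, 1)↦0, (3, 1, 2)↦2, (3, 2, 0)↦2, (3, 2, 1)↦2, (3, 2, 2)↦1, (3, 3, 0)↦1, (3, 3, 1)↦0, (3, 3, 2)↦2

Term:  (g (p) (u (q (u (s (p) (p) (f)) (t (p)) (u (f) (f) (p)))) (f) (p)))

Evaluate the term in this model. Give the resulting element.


value = 2

  p = 3
  p = 3
  p = 3
  f = 0
  (s (p) (p) (f)) = s(3, 3, 0) = 1
  p = 3
  (t (p)) = t(3,) = 1
  f = 0
  f = 0
  p = 3
  (u (f) (f) (p)) = u(0, 0, 3) = 1
  (u (s (p) (p) (f)) (t (p)) (u (f) (f) (p))) = u(1, 1, 1) = 2
  (q (u (s (p) (p) (f)) (t (p)) (u (f) (f) (p)))) = q(2,) = 2
  f = 0
  p = 3
  (u (q (u (s (p) (p) (f)) (t (p)) (u (f) (f) (p)))) (f) (p)) = u(2, 0, 3) = 1
  (g (p) (u (q (u (s (p) (p) (f)) (t (p)) (u (f) (f) (p)))) (f) (p))) = g(3, 1) = 2


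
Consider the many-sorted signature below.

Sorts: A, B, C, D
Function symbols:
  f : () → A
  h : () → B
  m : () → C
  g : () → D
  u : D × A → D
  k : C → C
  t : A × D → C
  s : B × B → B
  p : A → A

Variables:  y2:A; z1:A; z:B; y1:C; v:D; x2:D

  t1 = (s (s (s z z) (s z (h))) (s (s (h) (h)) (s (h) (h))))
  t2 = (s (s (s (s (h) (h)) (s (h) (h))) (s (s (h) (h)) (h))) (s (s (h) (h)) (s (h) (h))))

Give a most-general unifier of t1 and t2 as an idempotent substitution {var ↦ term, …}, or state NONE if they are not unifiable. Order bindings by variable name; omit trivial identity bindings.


{z ↦ (s (h) (h))}


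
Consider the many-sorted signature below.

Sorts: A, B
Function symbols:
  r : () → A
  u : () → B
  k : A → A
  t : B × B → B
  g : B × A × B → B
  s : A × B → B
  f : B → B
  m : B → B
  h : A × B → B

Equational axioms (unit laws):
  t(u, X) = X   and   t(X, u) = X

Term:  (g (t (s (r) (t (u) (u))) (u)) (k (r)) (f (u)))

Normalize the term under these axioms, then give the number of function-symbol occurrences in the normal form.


1. (g (t (s (r) (t (u) (u))) (u)) (k (r)) (f (u)))  →  (g (s (r) (t (u) (u))) (k (r)) (f (u)))
2. (g (s (r) (t (u) (u))) (k (r)) (f (u)))  →  (g (s (r) (u)) (k (r)) (f (u)))
normal form: (g (s (r) (u)) (k (r)) (f (u)))

size = 8


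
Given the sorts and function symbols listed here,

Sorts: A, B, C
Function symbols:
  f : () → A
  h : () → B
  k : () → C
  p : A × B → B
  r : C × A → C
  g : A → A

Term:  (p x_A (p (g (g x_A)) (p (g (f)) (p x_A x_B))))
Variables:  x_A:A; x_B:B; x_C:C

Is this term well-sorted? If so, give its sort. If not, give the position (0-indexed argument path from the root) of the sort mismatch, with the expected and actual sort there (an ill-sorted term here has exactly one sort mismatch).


  x_A : A
        x_A : A
      (g x_A) : A
    (g (g x_A)) : A
        (f) : A
      (g (f)) : A
        x_A : A
        x_B : B
      (p x_A x_B) : B
    (p (g (f)) (p x_A x_B)) : B
  (p (g (g x_A)) (p (g (f)) (p x_A x_B))) : B
(p x_A (p (g (g x_A)) (p (g (f)) (p x_A x_B)))) : B

well-sorted; sort = B


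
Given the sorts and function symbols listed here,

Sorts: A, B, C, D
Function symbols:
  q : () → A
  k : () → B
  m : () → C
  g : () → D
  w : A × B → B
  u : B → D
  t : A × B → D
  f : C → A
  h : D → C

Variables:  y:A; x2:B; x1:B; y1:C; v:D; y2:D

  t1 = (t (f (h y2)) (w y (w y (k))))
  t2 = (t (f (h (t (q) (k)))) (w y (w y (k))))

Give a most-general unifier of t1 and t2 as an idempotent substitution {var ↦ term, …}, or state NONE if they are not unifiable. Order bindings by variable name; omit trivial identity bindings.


{y2 ↦ (t (q) (k))}


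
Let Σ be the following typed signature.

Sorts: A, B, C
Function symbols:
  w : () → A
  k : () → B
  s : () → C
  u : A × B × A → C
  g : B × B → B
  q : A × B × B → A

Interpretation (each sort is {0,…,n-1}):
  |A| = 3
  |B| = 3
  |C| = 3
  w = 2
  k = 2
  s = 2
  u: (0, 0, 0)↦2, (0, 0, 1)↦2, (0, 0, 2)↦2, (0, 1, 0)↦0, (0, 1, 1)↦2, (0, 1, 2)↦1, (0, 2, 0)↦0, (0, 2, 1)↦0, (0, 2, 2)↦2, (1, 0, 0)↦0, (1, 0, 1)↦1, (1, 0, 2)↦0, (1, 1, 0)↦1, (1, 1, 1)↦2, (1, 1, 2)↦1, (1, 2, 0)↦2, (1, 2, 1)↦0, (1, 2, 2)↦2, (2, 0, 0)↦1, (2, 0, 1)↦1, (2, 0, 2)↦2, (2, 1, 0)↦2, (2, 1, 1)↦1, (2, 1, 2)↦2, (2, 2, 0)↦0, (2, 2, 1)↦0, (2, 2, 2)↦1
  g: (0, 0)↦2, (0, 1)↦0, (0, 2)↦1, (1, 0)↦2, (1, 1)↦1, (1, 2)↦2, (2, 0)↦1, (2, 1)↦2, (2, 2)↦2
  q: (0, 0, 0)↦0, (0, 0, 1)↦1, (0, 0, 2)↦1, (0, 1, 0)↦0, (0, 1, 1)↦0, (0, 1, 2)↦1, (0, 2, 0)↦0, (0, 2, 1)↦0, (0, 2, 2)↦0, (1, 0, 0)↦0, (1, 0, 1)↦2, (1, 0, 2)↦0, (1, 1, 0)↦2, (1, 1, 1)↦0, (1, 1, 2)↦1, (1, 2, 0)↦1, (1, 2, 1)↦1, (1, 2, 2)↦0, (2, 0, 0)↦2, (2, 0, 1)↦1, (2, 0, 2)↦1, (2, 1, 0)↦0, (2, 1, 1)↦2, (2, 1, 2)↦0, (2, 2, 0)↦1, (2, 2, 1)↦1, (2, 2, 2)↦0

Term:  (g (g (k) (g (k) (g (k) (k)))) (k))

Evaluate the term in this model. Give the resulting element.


  k = 2
  k = 2
  k = 2
  k = 2
  (g (k) (k)) = g(2, 2) = 2
  (g (k) (g (k) (k))) = g(2, 2) = 2
  (g (k) (g (k) (g (k) (k)))) = g(2, 2) = 2
  k = 2
  (g (g (k) (g (k) (g (k) (k)))) (k)) = g(2, 2) = 2

value = 2


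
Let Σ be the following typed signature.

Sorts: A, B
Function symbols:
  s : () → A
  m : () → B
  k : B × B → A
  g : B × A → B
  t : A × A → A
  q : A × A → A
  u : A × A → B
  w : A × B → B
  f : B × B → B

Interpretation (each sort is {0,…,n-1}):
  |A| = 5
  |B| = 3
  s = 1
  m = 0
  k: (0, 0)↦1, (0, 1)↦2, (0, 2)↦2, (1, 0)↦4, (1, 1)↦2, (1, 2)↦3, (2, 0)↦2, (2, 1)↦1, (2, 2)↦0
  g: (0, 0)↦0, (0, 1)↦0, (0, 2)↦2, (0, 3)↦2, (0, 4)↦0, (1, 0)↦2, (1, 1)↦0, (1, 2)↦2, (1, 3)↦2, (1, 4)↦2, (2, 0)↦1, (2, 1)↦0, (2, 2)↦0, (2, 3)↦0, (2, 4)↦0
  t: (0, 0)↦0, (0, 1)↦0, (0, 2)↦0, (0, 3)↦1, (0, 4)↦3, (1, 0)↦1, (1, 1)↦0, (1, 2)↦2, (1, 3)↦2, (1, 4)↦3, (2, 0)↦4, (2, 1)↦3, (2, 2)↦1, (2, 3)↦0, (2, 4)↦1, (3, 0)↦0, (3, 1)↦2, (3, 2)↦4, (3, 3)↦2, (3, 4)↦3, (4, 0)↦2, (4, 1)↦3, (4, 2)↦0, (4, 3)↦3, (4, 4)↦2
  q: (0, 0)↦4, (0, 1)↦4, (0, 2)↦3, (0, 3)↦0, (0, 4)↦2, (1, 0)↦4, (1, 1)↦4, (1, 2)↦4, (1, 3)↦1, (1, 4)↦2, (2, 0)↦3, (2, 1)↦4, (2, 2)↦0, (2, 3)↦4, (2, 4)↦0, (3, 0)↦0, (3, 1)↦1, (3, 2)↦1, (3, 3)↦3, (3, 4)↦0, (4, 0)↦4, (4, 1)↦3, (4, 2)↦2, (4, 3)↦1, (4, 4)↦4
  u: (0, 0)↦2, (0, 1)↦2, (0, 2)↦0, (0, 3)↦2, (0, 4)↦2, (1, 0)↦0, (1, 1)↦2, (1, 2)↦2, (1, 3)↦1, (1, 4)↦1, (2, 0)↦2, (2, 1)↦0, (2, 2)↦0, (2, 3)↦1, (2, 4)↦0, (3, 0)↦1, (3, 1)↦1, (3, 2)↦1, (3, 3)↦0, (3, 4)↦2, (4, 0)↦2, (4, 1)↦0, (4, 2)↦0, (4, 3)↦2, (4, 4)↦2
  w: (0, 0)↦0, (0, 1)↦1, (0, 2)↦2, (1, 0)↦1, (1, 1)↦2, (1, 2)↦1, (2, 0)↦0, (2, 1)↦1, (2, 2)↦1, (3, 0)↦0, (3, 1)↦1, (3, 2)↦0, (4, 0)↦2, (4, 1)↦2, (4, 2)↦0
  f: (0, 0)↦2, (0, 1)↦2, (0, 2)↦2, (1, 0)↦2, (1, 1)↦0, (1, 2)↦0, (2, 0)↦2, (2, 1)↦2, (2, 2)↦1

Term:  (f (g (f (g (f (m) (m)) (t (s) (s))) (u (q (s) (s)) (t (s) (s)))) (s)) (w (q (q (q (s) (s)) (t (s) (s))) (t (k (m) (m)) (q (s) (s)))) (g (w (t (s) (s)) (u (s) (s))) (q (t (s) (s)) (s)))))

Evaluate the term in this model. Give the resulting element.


value = 2

  m = 0
  m = 0
  (f (m) (m)) = f(0, 0) = 2
  s = 1
  s = 1
  (t (s) (s)) = t(1, 1) = 0
  (g (f (m) (m)) (t (s) (s))) = g(2, 0) = 1
  s = 1
  s = 1
  (q (s) (s)) = q(1, 1) = 4
  s = 1
  s = 1
  (t (s) (s)) = t(1, 1) = 0
  (u (q (s) (s)) (t (s) (s))) = u(4, 0) = 2
  (f (g (f (m) (m)) (t (s) (s))) (u (q (s) (s)) (t (s) (s)))) = f(1, 2) = 0
  s = 1
  (g (f (g (f (m) (m)) (t (s) (s))) (u (q (s) (s)) (t (s) (s)))) (s)) = g(0, 1) = 0
  s = 1
  s = 1
  (q (s) (s)) = q(1, 1) = 4
  s = 1
  s = 1
  (t (s) (s)) = t(1, 1) = 0
  (q (q (s) (s)) (t (s) (s))) = q(4, 0) = 4
  m = 0
  m = 0
  (k (m) (m)) = k(0, 0) = 1
  s = 1
  s = 1
  (q (s) (s)) = q(1, 1) = 4
  (t (k (m) (m)) (q (s) (s))) = t(1, 4) = 3
  (q (q (q (s) (s)) (t (s) (s))) (t (k (m) (m)) (q (s) (s)))) = q(4, 3) = 1
  s = 1
  s = 1
  (t (s) (s)) = t(1, 1) = 0
  s = 1
  s = 1
  (u (s) (s)) = u(1, 1) = 2
  (w (t (s) (s)) (u (s) (s))) = w(0, 2) = 2
  s = 1
  s = 1
  (t (s) (s)) = t(1, 1) = 0
  s = 1
  (q (t (s) (s)) (s)) = q(0, 1) = 4
  (g (w (t (s) (s)) (u (s) (s))) (q (t (s) (s)) (s))) = g(2, 4) = 0
  (w (q (q (q (s) (s)) (t (s) (s))) (t (k (m) (m)) (q (s) (s)))) (g (w (t (s) (s)) (u (s) (s))) (q (t (s) (s)) (s)))) = w(1, 0) = 1
  (f (g (f (g (f (m) (m)) (t (s) (s))) (u (q (s) (s)) (t (s) (s)))) (s)) (w (q (q (q (s) (s)) (t (s) (s))) (t (k (m) (m)) (q (s) (s)))) (g (w (t (s) (s)) (u (s) (s))) (q (t (s) (s)) (s))))) = f(0, 1) = 2


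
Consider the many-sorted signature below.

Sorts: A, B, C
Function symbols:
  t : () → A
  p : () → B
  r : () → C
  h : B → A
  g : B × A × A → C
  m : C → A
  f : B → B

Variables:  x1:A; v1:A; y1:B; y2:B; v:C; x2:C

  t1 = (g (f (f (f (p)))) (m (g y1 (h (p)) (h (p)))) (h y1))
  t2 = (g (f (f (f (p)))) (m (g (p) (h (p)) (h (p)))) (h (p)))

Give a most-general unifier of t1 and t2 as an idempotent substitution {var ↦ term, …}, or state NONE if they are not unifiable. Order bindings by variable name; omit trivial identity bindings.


{y1 ↦ (p)}


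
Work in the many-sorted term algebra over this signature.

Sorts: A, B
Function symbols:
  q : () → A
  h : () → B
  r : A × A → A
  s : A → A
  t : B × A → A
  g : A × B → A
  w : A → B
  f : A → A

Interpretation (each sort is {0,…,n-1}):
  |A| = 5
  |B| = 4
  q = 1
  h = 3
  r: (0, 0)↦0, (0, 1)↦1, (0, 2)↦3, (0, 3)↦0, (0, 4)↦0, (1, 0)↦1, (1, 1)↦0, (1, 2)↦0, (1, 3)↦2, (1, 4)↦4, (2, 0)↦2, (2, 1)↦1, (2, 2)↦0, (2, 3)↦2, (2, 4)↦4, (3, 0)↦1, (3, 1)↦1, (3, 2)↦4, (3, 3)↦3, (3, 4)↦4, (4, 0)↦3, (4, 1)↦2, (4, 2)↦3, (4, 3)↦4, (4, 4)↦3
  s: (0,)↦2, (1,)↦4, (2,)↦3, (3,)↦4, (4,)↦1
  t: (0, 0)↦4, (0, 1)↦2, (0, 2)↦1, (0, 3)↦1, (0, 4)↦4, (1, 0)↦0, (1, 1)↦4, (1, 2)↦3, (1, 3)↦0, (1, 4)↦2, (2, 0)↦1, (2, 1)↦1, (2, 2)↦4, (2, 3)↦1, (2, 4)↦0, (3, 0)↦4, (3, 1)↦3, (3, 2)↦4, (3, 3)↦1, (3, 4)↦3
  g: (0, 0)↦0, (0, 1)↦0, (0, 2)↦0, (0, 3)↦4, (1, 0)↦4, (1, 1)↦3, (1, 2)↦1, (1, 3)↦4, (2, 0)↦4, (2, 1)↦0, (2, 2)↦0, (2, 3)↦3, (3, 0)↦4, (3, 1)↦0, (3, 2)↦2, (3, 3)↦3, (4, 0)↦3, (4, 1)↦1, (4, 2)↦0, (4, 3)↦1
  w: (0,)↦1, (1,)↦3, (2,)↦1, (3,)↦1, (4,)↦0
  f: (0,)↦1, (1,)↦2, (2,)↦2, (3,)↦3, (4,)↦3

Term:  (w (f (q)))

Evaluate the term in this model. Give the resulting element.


value = 1

  q = 1
  (f (q)) = f(1,) = 2
  (w (f (q))) = w(2,) = 1


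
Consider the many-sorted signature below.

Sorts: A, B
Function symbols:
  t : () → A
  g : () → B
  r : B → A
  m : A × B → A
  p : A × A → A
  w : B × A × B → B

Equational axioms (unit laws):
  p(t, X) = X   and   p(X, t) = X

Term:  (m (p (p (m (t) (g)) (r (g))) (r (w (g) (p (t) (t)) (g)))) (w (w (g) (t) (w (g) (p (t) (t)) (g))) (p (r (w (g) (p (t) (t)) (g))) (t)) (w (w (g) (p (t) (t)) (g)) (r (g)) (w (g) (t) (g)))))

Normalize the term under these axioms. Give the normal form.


normal form = (m (p (p (m (t) (g)) (r (g))) (r (w (g) (t) (g)))) (w (w (g) (t) (w (g) (t) (g))) (r (w (g) (t) (g))) (w (w (g) (t) (g)) (r (g)) (w (g) (t) (g)))))

1. (m (p (p (m (t) (g)) (r (g))) (r (w (g) (p (t) (t)) (g)))) (w (w (g) (t) (w (g) (p (t) (t)) (g))) (p (r (w (g) (p (t) (t)) (g))) (t)) (w (w (g) (p (t) (t)) (g)) (r (g)) (w (g) (t) (g)))))  →  (m (p (p (m (t) (g)) (r (g))) (r (w (g) (t) (g)))) (w (w (g) (t) (w (g) (p (t) (t)) (g))) (p (r (w (g) (p (t) (t)) (g))) (t)) (w (w (g) (p (t) (t)) (g)) (r (g)) (w (g) (t) (g)))))
2. (m (p (p (m (t) (g)) (r (g))) (r (w (g) (t) (g)))) (w (w (g) (t) (w (g) (p (t) (t)) (g))) (p (r (w (g) (p (t) (t)) (g))) (t)) (w (w (g) (p (t) (t)) (g)) (r (g)) (w (g) (t) (g)))))  →  (m (p (p (m (t) (g)) (r (g))) (r (w (g) (t) (g)))) (w (w (g) (t) (w (g) (t) (g))) (p (r (w (g) (p (t) (t)) (g))) (t)) (w (w (g) (p (t) (t)) (g)) (r (g)) (w (g) (t) (g)))))
3. (m (p (p (m (t) (g)) (r (g))) (r (w (g) (t) (g)))) (w (w (g) (t) (w (g) (t) (g))) (p (r (w (g) (p (t) (t)) (g))) (t)) (w (w (g) (p (t) (t)) (g)) (r (g)) (w (g) (t) (g)))))  →  (m (p (p (m (t) (g)) (r (g))) (r (w (g) (t) (g)))) (w (w (g) (t) (w (g) (t) (g))) (r (w (g) (p (t) (t)) (g))) (w (w (g) (p (t) (t)) (g)) (r (g)) (w (g) (t) (g)))))
4. (m (p (p (m (t) (g)) (r (g))) (r (w (g) (t) (g)))) (w (w (g) (t) (w (g) (t) (g))) (r (w (g) (p (t) (t)) (g))) (w (w (g) (p (t) (t)) (g)) (r (g)) (w (g) (t) (g)))))  →  (m (p (p (m (t) (g)) (r (g))) (r (w (g) (t) (g)))) (w (w (g) (t) (w (g) (t) (g))) (r (w (g) (t) (g))) (w (w (g) (p (t) (t)) (g)) (r (g)) (w (g) (t) (g)))))
5. (m (p (p (m (t) (g)) (r (g))) (r (w (g) (t) (g)))) (w (w (g) (t) (w (g) (t) (g))) (r (w (g) (t) (g))) (w (w (g) (p (t) (t)) (g)) (r (g)) (w (g) (t) (g)))))  →  (m (p (p (m (t) (g)) (r (g))) (r (w (g) (t) (g)))) (w (w (g) (t) (w (g) (t) (g))) (r (w (g) (t) (g))) (w (w (g) (t) (g)) (r (g)) (w (g) (t) (g)))))


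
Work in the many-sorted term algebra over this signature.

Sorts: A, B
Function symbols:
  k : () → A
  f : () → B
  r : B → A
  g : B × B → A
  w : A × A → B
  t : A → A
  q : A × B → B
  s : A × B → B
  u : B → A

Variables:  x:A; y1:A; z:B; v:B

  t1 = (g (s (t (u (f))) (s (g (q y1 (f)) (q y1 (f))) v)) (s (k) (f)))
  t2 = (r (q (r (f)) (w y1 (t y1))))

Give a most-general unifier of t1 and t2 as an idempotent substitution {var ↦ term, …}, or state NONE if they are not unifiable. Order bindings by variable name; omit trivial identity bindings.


NONE (not unifiable)

head clash or occurs-check failure — not unifiable


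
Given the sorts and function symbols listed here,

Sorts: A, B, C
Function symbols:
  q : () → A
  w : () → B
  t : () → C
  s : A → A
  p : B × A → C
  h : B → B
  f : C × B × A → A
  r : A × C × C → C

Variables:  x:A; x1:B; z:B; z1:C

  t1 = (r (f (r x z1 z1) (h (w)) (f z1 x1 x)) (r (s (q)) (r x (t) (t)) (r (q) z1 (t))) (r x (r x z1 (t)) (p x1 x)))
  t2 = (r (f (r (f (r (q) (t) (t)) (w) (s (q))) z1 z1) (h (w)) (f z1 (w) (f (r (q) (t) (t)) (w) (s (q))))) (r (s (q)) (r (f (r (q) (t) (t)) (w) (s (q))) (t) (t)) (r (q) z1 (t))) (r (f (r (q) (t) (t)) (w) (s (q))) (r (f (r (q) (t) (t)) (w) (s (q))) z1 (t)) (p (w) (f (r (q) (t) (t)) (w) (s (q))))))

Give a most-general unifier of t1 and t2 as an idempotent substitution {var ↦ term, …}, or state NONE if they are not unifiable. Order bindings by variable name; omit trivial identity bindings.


{x ↦ (f (r (q) (t) (t)) (w) (s (q))), x1 ↦ (w)}


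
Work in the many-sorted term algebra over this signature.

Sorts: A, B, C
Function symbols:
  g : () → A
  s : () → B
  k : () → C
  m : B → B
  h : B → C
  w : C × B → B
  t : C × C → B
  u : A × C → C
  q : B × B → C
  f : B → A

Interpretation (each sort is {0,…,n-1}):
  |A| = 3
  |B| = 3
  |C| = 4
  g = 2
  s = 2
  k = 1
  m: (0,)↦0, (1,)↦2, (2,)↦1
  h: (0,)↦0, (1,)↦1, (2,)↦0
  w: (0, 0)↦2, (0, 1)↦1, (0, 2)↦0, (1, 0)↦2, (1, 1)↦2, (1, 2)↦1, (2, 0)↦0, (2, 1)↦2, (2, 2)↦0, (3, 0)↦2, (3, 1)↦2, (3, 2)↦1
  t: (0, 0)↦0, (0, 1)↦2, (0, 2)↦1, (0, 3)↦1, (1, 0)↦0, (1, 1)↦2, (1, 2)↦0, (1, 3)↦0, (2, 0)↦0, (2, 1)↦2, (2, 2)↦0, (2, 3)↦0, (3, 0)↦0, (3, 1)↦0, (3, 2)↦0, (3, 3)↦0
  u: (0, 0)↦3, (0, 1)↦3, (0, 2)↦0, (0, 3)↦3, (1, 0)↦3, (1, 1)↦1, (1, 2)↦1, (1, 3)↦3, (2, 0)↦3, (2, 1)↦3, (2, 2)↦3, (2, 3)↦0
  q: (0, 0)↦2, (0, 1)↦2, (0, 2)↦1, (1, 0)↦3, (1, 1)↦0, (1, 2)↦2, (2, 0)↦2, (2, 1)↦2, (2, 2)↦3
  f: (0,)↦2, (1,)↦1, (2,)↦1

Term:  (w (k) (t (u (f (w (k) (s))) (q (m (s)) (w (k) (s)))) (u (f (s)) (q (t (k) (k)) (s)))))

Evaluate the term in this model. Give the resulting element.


  k = 1
  k = 1
  s = 2
  (w (k) (s)) = w(1, 2) = 1
  (f (w (k) (s))) = f(1,) = 1
  s = 2
  (m (s)) = m(2,) = 1
  k = 1
  s = 2
  (w (k) (s)) = w(1, 2) = 1
  (q (m (s)) (w (k) (s))) = q(1, 1) = 0
  (u (f (w (k) (s))) (q (m (s)) (w (k) (s)))) = u(1, 0) = 3
  s = 2
  (f (s)) = f(2,) = 1
  k = 1
  k = 1
  (t (k) (k)) = t(1, 1) = 2
  s = 2
  (q (t (k) (k)) (s)) = q(2, 2) = 3
  (u (f (s)) (q (t (k) (k)) (s))) = u(1, 3) = 3
  (t (u (f (w (k) (s))) (q (m (s)) (w (k) (s)))) (u (f (s)) (q (t (k) (k)) (s)))) = t(3, 3) = 0
  (w (k) (t (u (f (w (k) (s))) (q (m (s)) (w (k) (s)))) (u (f (s)) (q (t (k) (k)) (s))))) = w(1, 0) = 2

value = 2


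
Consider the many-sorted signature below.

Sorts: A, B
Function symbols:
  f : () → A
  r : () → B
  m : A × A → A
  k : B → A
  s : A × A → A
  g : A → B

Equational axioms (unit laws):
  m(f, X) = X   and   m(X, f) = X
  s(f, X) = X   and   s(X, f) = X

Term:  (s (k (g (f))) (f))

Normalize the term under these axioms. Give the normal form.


normal form = (k (g (f)))

1. (s (k (g (f))) (f))  →  (k (g (f)))


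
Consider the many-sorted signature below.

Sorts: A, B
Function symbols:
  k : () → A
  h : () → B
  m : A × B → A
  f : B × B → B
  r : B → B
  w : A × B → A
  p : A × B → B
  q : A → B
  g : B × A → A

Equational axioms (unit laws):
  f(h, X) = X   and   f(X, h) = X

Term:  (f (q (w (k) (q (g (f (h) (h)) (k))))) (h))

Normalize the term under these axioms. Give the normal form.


1. (f (q (w (k) (q (g (f (h) (h)) (k))))) (h))  →  (q (w (k) (q (g (f (h) (h)) (k)))))
2. (q (w (k) (q (g (f (h) (h)) (k)))))  →  (q (w (k) (q (g (h) (k)))))

normal form = (q (w (k) (q (g (h) (k)))))


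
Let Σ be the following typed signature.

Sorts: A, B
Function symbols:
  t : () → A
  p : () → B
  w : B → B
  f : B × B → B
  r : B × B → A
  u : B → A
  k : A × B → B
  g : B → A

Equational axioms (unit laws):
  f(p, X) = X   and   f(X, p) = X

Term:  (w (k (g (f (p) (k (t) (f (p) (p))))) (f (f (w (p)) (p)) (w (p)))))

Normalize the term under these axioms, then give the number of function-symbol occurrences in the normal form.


size = 11

1. (w (k (g (f (p) (k (t) (f (p) (p))))) (f (f (w (p)) (p)) (w (p)))))  →  (w (k (g (k (t) (f (p) (p)))) (f (f (w (p)) (p)) (w (p)))))
2. (w (k (g (k (t) (f (p) (p)))) (f (f (w (p)) (p)) (w (p)))))  →  (w (k (g (k (t) (p))) (f (f (w (p)) (p)) (w (p)))))
3. (w (k (g (k (t) (p))) (f (f (w (p)) (p)) (w (p)))))  →  (w (k (g (k (t) (p))) (f (w (p)) (w (p)))))
normal form: (w (k (g (k (t) (p))) (f (w (p)) (w (p)))))


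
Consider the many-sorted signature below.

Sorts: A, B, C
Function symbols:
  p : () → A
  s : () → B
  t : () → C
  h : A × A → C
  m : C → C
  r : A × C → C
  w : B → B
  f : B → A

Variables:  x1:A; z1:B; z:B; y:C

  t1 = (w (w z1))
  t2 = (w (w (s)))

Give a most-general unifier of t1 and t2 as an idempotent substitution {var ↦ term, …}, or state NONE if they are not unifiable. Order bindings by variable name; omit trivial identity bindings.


{z1 ↦ (s)}


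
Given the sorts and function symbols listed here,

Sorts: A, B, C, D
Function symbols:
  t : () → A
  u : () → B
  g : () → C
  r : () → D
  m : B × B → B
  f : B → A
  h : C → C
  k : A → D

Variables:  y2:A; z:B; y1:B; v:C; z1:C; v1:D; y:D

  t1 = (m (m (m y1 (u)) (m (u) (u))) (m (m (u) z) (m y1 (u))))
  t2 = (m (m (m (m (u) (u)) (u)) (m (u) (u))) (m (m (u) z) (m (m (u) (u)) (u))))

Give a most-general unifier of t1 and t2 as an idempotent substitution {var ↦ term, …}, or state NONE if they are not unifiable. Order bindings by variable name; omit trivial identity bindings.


{y1 ↦ (m (u) (u))}


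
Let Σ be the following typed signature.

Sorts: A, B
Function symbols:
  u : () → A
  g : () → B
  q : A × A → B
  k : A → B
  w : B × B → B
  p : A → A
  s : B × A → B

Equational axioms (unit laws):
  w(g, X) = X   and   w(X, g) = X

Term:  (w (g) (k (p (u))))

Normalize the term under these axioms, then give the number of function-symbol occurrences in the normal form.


1. (w (g) (k (p (u))))  →  (k (p (u)))
normal form: (k (p (u)))

size = 3


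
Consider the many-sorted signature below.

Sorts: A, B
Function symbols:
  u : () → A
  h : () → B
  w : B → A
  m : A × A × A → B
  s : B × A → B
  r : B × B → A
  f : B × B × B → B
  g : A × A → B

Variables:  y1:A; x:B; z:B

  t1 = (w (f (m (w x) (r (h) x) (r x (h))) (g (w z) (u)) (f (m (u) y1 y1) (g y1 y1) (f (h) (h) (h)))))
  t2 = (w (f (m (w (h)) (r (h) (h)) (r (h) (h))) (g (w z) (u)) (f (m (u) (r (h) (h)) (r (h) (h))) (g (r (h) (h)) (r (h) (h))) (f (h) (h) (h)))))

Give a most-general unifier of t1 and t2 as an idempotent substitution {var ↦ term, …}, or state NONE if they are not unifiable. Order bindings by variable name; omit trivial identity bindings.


{x ↦ (h), y1 ↦ (r (h) (h))}


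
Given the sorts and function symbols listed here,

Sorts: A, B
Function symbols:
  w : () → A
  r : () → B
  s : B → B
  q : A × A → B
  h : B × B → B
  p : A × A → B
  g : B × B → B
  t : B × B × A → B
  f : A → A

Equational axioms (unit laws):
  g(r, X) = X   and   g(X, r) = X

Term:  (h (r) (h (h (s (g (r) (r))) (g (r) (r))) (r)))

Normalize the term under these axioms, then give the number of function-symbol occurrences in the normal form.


1. (h (r) (h (h (s (g (r) (r))) (g (r) (r))) (r)))  →  (h (r) (h (h (s (r)) (g (r) (r))) (r)))
2. (h (r) (h (h (s (r)) (g (r) (r))) (r)))  →  (h (r) (h (h (s (r)) (r)) (r)))
normal form: (h (r) (h (h (s (r)) (r)) (r)))

size = 8


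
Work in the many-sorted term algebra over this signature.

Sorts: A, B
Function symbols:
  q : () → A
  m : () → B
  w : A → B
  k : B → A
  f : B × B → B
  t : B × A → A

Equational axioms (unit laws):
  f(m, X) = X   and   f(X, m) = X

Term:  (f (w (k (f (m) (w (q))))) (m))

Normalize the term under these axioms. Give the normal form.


1. (f (w (k (f (m) (w (q))))) (m))  →  (w (k (f (m) (w (q)))))
2. (w (k (f (m) (w (q)))))  →  (w (k (w (q))))

normal form = (w (k (w (q))))


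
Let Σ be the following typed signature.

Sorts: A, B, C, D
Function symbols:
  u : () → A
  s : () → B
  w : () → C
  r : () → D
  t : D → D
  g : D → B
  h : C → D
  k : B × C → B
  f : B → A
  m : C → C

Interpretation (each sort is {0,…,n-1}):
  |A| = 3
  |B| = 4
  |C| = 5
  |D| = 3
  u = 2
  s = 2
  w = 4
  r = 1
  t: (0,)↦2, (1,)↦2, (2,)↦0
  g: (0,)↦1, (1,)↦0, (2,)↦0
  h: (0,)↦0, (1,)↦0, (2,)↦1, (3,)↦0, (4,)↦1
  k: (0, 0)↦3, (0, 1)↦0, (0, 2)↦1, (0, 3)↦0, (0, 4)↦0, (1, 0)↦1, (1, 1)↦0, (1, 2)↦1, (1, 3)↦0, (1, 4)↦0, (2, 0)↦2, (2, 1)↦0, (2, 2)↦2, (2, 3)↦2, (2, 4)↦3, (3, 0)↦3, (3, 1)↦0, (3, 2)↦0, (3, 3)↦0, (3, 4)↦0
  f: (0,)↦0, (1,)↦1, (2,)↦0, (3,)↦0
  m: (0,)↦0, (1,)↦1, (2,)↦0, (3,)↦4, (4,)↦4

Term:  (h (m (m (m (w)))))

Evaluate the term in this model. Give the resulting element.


value = 1

  w = 4
  (m (w)) = m(4,) = 4
  (m (m (w))) = m(4,) = 4
  (m (m (m (w)))) = m(4,) = 4
  (h (m (m (m (w))))) = h(4,) = 1


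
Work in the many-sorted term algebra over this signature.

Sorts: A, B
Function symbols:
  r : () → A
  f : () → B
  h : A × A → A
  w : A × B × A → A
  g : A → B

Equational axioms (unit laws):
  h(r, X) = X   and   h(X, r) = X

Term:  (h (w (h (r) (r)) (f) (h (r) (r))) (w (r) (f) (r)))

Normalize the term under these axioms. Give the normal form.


1. (h (w (h (r) (r)) (f) (h (r) (r))) (w (r) (f) (r)))  →  (h (w (r) (f) (h (r) (r))) (w (r) (f) (r)))
2. (h (w (r) (f) (h (r) (r))) (w (r) (f) (r)))  →  (h (w (r) (f) (r)) (w (r) (f) (r)))

normal form = (h (w (r) (f) (r)) (w (r) (f) (r)))


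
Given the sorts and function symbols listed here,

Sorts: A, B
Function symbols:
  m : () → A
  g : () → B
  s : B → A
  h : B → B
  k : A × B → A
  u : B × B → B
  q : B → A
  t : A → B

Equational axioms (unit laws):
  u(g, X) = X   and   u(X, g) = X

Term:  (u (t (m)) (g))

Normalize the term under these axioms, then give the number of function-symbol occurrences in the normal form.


1. (u (t (m)) (g))  →  (t (m))
normal form: (t (m))

size = 2


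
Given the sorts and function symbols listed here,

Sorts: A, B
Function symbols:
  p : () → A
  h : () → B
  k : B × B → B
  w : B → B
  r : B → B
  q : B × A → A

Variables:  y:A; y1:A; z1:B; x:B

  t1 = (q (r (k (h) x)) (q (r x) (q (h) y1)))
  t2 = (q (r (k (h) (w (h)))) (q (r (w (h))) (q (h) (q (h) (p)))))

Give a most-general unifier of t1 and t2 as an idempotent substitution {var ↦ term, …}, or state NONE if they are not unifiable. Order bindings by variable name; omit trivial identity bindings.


{x ↦ (w (h)), y1 ↦ (q (h) (p))}


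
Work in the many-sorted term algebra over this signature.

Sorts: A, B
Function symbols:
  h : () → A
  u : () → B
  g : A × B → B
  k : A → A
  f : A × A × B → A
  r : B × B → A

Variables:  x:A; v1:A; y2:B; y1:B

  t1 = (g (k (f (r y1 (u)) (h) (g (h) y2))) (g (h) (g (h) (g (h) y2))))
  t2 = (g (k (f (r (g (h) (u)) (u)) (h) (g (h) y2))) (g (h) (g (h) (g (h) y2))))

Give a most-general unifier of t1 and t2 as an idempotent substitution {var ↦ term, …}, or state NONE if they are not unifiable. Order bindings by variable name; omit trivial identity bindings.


{y1 ↦ (g (h) (u))}


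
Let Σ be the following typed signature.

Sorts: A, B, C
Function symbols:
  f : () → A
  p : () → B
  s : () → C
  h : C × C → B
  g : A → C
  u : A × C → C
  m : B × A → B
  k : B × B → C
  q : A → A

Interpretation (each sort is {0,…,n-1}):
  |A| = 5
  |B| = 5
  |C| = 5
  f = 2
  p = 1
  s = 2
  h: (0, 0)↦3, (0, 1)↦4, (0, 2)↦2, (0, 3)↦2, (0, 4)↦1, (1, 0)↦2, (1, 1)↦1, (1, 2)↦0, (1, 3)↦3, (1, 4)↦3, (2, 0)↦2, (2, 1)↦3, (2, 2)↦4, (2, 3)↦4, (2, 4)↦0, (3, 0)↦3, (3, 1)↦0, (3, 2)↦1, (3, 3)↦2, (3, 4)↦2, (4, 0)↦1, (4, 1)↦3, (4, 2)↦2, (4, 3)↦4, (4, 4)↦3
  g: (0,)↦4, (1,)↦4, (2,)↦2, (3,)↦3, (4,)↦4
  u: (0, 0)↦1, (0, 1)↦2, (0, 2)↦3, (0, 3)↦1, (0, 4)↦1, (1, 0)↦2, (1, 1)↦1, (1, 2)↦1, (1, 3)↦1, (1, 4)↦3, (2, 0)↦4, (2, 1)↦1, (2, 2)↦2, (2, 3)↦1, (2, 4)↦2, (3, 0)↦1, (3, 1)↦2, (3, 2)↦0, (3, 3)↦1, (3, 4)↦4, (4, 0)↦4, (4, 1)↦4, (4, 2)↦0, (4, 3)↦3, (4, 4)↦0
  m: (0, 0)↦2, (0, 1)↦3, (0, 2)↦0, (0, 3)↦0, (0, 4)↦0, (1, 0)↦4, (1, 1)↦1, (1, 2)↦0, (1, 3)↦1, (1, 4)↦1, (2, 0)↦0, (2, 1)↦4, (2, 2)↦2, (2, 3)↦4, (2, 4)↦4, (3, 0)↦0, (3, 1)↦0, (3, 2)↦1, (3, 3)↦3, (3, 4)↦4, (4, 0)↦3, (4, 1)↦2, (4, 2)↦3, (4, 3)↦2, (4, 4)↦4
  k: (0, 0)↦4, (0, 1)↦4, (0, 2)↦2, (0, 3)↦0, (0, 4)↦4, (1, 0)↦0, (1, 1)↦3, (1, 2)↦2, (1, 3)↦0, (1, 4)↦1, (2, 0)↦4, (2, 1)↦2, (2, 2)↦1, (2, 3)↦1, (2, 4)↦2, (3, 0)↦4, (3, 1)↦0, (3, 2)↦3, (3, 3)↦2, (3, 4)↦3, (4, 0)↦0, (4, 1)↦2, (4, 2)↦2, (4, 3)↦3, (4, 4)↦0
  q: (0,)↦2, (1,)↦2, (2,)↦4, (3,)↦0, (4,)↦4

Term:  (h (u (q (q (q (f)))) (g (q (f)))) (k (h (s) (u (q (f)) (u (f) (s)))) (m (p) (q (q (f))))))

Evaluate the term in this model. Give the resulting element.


  f = 2
  (q (f)) = q(2,) = 4
  (q (q (f))) = q(4,) = 4
  (q (q (q (f)))) = q(4,) = 4
  f = 2
  (q (f)) = q(2,) = 4
  (g (q (f))) = g(4,) = 4
  (u (q (q (q (f)))) (g (q (f)))) = u(4, 4) = 0
  s = 2
  f = 2
  (q (f)) = q(2,) = 4
  f = 2
  s = 2
  (u (f) (s)) = u(2, 2) = 2
  (u (q (f)) (u (f) (s))) = u(4, 2) = 0
  (h (s) (u (q (f)) (u (f) (s)))) = h(2, 0) = 2
  p = 1
  f = 2
  (q (f)) = q(2,) = 4
  (q (q (f))) = q(4,) = 4
  (m (p) (q (q (f)))) = m(1, 4) = 1
  (k (h (s) (u (q (f)) (u (f) (s)))) (m (p) (q (q (f))))) = k(2, 1) = 2
  (h (u (q (q (q (f)))) (g (q (f)))) (k (h (s) (u (q (f)) (u (f) (s)))) (m (p) (q (q (f)))))) = h(0, 2) = 2

value = 2
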